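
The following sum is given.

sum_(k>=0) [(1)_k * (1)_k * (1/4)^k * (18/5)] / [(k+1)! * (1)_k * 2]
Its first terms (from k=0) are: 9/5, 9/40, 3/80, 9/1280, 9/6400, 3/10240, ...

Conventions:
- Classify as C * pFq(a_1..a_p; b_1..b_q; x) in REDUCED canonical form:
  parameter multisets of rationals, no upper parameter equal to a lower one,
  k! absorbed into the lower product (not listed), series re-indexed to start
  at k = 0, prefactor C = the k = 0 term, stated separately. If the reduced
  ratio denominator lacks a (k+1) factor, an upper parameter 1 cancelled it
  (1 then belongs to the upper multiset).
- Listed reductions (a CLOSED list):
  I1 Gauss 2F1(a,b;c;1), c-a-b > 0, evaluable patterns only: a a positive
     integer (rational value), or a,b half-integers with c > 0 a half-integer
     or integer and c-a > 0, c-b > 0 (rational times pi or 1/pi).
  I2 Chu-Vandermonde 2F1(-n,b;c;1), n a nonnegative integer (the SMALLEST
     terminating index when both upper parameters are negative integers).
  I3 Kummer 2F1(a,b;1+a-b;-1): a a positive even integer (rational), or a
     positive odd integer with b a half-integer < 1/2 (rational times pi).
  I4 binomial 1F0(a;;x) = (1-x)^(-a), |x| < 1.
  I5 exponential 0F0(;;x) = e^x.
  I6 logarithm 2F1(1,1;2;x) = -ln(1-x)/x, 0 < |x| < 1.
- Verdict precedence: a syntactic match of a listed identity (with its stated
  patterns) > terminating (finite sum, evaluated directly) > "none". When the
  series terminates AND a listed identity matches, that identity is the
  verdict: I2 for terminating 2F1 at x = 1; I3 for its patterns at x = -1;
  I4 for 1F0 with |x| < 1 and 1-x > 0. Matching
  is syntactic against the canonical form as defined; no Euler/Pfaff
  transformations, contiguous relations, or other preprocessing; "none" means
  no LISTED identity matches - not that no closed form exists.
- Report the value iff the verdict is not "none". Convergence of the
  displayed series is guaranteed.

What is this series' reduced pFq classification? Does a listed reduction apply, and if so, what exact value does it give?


Prefactor 9/5, argument 1/4: 2F1 with upper {1, 1} over lower {2}. Verdict: logarithm (I6) matches (the logarithm: parameters (1,1;2), x = 1/4). Value: (-36/5) * ln(3/4).

The tell: x = (1/4) and the constant factors (prefactor 9/5) combine into one prefactor.
Ratio: r(k) = (1/4) * (k+1) (k+1) / [(k+2) (k+1)] - rational; roots negated = parameters, x = (1/4), C = 9/5.


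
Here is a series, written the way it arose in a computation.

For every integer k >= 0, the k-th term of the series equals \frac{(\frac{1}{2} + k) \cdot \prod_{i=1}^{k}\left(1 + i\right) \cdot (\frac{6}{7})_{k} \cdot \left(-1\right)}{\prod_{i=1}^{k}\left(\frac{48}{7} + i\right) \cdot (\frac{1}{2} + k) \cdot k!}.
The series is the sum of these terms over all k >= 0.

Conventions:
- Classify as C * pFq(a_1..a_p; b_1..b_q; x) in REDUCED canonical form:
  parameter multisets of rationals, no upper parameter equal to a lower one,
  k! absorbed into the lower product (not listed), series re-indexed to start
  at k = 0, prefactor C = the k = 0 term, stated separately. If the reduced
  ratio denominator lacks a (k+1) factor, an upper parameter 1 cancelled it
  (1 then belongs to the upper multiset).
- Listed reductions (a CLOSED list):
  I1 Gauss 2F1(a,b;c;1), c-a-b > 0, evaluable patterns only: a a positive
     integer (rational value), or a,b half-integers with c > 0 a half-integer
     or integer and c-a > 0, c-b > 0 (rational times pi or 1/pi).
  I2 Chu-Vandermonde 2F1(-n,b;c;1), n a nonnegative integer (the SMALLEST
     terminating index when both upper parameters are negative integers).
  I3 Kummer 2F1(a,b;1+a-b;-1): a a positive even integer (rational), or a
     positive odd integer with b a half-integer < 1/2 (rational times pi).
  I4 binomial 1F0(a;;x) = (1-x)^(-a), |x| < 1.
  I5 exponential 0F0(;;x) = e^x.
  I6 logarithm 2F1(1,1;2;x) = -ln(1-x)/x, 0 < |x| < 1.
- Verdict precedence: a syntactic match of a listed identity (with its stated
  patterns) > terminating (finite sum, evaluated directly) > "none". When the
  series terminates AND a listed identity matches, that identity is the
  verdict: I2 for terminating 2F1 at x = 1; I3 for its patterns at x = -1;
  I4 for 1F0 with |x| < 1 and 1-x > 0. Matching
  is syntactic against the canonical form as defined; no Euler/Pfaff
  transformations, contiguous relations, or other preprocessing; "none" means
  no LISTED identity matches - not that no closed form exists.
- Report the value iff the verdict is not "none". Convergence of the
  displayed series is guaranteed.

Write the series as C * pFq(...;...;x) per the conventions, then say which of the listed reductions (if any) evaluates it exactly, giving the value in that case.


x = 1 here; the reduced form reads 2F1, upper {\frac{6}{7}, 2}, lower {\frac{55}{7}}, C = -1. Verdict (x = 1): Gauss's theorem (I1) applies (x = 1: the Gamma ratio telescopes since c-a-b = 5 > 0 and a = 2 in Z>0). Value: -\frac{328}{245}.

Structural cue: t_0 = -1 here, and the running product (C = -1) telescopes to a rising factorial.
Ratio: r(k) = 1 * (k+\frac{6}{7}) (k+2) / [(k+\frac{55}{7}) (k+1)] ; factor over Q: parameters, x = 1, and C = -1.


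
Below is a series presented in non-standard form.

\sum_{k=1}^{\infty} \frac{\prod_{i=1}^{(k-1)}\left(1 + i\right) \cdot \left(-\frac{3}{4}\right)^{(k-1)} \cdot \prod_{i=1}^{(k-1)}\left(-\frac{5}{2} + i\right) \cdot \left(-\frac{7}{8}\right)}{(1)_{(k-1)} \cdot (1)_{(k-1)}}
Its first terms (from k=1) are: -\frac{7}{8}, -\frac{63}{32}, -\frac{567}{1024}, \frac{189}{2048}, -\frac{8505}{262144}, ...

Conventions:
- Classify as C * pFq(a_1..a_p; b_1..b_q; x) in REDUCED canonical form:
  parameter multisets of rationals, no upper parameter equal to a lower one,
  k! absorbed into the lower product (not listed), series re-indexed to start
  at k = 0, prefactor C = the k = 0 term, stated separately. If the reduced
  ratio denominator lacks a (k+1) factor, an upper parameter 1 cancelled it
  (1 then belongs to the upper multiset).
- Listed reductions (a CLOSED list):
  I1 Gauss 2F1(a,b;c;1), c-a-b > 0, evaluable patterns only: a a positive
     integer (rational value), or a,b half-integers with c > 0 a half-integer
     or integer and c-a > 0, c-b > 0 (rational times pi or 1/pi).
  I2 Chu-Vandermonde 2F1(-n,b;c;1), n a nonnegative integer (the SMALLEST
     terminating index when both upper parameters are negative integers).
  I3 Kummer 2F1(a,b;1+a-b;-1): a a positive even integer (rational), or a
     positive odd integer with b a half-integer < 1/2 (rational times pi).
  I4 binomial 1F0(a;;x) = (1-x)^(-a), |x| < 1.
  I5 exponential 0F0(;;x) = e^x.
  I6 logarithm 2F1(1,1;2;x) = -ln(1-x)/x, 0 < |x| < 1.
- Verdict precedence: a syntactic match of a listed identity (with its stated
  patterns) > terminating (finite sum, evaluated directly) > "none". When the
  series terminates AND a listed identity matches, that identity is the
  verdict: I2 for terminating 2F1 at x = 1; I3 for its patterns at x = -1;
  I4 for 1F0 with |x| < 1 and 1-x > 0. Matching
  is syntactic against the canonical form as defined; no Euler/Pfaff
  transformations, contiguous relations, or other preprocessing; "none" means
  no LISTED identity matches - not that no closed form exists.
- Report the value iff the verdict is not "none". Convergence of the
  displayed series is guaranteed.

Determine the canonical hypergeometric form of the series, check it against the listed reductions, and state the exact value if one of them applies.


x = -\frac{3}{4} here; the reduced form reads 2F1, upper {-\frac{3}{2}, 2}, lower {1}, C = -\frac{7}{8}. Verdict: none. A 2F1 with upper {-\frac{3}{2}, 2} fits none of I1-I6 at x = -\frac{3}{4}; the sum runs forever.

Structural cue: with t_0 = -\frac{7}{8}, the running product (C = -7/8, x = -3/4) telescopes to a rising factorial.
Adjacent-term ratio: r(k) = -\frac{3}{4} * (k-\frac{3}{2}) (k+2) / [(k+1) (k+1)] - rational; roots negated = parameters, x = -\frac{3}{4}, C = -\frac{7}{8}.


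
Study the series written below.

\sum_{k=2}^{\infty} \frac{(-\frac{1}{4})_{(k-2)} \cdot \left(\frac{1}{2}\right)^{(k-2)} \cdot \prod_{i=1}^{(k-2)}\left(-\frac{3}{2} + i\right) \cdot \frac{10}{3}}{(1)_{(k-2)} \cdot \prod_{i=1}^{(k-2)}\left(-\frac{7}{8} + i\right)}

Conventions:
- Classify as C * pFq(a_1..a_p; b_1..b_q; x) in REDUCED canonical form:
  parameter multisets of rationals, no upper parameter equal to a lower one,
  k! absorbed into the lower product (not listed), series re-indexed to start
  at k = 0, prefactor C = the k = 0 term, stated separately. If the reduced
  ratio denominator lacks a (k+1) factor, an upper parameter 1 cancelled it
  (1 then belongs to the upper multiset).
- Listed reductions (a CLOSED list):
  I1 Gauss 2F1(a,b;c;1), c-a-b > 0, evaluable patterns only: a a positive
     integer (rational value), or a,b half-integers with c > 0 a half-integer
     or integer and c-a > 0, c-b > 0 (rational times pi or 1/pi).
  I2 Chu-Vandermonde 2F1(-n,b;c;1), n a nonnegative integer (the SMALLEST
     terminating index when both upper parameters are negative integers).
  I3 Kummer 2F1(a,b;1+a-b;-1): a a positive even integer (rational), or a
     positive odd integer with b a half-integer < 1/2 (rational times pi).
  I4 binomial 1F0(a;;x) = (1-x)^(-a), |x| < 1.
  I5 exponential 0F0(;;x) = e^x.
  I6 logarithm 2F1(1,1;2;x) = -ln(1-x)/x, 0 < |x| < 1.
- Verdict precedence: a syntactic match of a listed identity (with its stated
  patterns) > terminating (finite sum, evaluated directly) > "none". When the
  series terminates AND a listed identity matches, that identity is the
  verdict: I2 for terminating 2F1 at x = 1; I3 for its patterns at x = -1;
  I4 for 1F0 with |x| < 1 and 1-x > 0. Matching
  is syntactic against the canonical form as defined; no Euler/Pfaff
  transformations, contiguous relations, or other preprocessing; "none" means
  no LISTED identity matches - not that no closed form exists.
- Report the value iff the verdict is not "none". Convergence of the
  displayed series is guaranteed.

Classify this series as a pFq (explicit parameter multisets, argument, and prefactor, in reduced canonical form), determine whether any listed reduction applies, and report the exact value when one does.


With C = \frac{10}{3}: the canonical form is 2F1(-\frac{1}{2}, -\frac{1}{4}; \frac{1}{8}; \frac{1}{2}). Verdict: no listed reduction: x = \frac{1}{2} and upper {-\frac{1}{2}, -\frac{1}{4}} fail every I1-I6 pattern.

Structural cue: with t_0 = \frac{10}{3}, the lower running product (prefactor 10/3) is a rising factorial.
Step ratio: r(k) = \frac{1}{2} * (k-\frac{1}{2}) (k-\frac{1}{4}) / [(k+\frac{1}{8}) (k+1)] - rational in k. x = \frac{1}{2}; t_0 = \frac{10}{3}; negate the roots.


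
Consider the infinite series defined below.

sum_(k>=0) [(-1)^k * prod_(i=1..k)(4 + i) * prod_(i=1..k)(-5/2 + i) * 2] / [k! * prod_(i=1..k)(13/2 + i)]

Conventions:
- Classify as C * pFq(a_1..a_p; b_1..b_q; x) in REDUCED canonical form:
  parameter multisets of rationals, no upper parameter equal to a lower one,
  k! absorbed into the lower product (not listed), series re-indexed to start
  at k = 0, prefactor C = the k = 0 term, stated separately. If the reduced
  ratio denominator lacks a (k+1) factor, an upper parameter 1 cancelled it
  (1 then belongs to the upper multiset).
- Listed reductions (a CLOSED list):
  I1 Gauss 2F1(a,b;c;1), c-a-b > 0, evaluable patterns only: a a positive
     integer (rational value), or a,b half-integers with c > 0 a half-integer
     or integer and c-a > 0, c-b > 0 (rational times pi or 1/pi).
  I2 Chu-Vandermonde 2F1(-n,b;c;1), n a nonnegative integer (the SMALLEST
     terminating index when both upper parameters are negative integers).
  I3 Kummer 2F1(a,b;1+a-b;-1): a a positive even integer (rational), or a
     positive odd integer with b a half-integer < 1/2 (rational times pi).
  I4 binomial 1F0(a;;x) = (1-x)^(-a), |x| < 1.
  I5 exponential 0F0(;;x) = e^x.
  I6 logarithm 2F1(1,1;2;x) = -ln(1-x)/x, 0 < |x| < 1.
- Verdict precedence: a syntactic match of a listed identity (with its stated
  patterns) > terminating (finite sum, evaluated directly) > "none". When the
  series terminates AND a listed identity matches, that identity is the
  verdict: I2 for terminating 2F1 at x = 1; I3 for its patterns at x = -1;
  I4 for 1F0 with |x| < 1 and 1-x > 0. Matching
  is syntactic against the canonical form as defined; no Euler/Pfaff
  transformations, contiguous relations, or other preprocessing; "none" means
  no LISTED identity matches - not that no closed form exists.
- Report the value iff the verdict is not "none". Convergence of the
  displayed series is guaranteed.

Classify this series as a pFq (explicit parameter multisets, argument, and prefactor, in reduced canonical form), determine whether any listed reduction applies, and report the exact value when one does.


Canonical form: C = 2 times 2F1 with upper {-3/2, 5}, lower {15/2}, x = -1. Verdict: this is Kummer's theorem (I3) (x = -1; c = 15/2 equals 1+a-b for upper {-3/2, 5}: listed pattern). Its exact value is (45045/32768) * pi.

Key step: x = (-1) and the lower running product (prefactor 2) is a rising factorial.
Term ratio: r(k) = (-1) * (k-3/2) (k+5) / [(k+15/2) (k+1)] ; factor over Q: parameters, x = (-1), and C = 2.


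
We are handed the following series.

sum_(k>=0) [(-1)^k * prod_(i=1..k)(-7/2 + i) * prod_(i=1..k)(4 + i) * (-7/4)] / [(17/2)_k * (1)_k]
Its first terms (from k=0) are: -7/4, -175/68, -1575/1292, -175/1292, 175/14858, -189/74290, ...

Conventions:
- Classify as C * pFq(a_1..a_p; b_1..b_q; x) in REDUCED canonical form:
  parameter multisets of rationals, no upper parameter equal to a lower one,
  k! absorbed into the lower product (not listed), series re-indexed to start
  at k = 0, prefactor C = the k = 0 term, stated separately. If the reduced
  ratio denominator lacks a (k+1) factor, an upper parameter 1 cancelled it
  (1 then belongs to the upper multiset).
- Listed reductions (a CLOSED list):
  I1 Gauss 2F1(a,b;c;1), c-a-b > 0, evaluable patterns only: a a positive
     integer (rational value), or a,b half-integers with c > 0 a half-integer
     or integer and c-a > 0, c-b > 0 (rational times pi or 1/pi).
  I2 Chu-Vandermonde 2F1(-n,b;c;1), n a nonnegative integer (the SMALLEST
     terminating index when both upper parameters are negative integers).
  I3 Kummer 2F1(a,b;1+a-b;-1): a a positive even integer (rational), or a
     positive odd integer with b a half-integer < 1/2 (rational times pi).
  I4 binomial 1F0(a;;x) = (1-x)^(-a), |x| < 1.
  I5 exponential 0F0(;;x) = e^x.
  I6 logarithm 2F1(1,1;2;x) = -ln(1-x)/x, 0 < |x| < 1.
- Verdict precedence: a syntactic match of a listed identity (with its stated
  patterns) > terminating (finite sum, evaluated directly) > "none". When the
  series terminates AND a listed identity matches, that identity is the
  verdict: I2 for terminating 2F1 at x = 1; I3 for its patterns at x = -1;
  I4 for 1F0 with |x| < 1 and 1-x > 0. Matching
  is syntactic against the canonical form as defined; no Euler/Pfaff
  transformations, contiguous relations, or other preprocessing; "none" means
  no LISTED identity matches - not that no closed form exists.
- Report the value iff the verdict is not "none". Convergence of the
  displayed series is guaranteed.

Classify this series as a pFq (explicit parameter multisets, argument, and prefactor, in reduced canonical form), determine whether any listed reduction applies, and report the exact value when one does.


x = -1 here; the reduced form reads 2F1, upper {-5/2, 5}, lower {17/2}, C = -7/4. Verdict: this is Kummer (I3) (x = -1; c = 17/2 equals 1+a-b for upper {-5/2, 5}: listed pattern). Exact value: (-945945/524288) * pi.

Structural cue: t_0 being -7/4, (1)_k (C = -7/4, x = -1) is k! itself.
Ratio: r(k) = (-1) * (k-5/2) (k+5) / [(k+17/2) (k+1)] - rational; roots negated = parameters, x = (-1), C = -7/4.


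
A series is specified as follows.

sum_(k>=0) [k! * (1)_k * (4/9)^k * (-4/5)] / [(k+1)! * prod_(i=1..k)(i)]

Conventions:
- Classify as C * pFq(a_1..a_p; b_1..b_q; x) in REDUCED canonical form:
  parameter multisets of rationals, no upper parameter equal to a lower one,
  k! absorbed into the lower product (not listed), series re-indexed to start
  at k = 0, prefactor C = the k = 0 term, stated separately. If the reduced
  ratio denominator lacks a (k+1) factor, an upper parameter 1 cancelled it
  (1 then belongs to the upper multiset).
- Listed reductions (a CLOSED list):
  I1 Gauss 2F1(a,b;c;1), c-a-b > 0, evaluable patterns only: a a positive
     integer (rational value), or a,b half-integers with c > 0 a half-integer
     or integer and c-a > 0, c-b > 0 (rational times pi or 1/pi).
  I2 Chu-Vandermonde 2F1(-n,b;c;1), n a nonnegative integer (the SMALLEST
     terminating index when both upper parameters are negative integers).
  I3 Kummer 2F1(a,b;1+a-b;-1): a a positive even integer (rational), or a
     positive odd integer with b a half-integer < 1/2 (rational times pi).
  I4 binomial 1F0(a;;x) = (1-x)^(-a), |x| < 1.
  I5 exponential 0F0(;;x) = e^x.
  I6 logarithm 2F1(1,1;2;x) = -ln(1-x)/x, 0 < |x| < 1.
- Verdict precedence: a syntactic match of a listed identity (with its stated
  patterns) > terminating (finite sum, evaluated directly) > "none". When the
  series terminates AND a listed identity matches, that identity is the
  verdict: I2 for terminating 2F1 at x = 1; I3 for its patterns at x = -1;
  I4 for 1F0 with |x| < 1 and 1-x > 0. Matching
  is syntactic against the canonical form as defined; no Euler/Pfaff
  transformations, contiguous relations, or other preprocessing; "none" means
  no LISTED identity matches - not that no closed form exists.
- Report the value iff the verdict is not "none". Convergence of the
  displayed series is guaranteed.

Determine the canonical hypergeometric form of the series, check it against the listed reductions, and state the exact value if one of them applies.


Prefactor -4/5, argument 4/9: 2F1 with upper {1, 1} over lower {2}. Verdict at x = 4/9: the I6 logarithm reduction matches (the logarithm: parameters (1,1;2), x = 4/9). Value: (9/5) * ln(5/9).

Key observation: t_0 being -4/5, the product of the first k integers (C = -4/5) is k!.
Ratio: r(k) = (4/9) * (k+1) (k+1) / [(k+2) (k+1)] - rational in k. x = (4/9); t_0 = -4/5; negate the roots.


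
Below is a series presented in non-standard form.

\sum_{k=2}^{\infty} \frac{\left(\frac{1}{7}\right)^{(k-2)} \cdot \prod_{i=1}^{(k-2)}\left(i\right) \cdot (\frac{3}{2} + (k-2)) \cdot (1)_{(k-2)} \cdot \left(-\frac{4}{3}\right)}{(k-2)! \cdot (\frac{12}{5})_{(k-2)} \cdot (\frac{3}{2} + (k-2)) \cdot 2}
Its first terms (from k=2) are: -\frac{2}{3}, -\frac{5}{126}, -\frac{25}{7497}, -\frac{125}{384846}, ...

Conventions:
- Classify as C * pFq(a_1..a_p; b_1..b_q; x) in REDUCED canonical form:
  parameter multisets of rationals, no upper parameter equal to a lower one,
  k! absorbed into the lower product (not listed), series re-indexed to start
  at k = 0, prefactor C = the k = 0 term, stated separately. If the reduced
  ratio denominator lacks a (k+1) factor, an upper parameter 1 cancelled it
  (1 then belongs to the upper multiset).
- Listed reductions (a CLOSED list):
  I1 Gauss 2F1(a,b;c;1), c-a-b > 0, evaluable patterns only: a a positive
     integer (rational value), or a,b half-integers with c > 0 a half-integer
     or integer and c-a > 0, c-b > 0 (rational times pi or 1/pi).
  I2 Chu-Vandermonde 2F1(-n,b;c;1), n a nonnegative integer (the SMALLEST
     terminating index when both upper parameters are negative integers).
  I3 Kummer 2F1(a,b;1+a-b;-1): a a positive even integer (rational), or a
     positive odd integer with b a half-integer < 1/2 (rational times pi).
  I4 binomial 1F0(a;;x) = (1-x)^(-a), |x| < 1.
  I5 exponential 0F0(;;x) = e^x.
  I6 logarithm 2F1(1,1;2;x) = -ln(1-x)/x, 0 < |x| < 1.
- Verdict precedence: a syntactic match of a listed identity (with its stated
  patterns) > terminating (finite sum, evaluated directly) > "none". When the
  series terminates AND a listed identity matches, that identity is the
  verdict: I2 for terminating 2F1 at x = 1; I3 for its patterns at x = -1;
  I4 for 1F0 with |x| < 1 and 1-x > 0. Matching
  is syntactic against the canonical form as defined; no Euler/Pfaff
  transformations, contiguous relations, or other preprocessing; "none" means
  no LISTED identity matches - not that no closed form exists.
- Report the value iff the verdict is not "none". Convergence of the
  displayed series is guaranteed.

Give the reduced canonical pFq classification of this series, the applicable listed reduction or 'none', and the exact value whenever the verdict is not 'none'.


At argument \frac{1}{7}: a 2F1 with upper {1, 1}, lower {\frac{12}{5}}, scaled by C = -\frac{2}{3}. Verdict: none. Every listed pattern misses the 2F1 form at \frac{1}{7}, upper {1, 1}.

The tell: x = \frac{1}{7} and the factor k + 3/2 cancels (top and bottom), leaving prefactor -2/3.
Consecutive-term ratio: r(k) = \frac{1}{7} * (k+1) (k+1) / [(k+\frac{12}{5}) (k+1)] - rational; roots negated = parameters, x = \frac{1}{7}, C = -\frac{2}{3}.


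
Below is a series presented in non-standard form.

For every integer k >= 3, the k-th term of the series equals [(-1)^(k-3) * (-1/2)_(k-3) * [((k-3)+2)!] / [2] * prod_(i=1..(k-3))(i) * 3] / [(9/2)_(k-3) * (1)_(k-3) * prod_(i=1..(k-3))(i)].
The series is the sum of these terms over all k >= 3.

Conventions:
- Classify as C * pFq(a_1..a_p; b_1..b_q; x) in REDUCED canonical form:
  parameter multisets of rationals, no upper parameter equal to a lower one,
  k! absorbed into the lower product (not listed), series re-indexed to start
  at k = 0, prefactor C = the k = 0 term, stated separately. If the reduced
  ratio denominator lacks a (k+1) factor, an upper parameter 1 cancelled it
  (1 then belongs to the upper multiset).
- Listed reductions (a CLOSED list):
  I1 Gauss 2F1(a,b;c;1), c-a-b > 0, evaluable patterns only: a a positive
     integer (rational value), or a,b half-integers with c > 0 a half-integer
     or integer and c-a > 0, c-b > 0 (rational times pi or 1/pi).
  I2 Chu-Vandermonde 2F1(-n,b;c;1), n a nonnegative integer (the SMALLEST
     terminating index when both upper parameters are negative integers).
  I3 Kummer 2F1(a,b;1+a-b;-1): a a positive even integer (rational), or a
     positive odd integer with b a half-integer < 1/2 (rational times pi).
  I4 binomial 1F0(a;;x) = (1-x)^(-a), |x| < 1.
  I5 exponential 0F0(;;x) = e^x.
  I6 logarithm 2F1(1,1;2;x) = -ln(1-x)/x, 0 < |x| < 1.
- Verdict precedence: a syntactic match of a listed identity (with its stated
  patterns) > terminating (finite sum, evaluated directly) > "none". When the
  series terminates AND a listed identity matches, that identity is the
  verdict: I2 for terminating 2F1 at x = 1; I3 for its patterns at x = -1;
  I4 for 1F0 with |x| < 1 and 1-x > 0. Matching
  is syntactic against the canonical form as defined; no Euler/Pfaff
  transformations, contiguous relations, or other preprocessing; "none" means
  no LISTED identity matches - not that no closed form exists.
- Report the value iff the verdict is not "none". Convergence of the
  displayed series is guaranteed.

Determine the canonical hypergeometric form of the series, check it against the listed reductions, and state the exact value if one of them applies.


Canonical form: C = 3 times 2F1 with upper {-1/2, 3}, lower {9/2}, x = -1. Verdict: this is Kummer's theorem (I3) (x = -1; c = 9/2 equals 1+a-b for upper {-1/2, 3}: listed pattern). Hence: (315/256) * pi.

Structural cue: with t_0 = 3, the factorial ratio (C = 3, x = -1) (k+a-1)!/(a-1)! is a rising factorial (a)_k.
Term ratio: r(k) = (-1) * (k-1/2) (k+3) / [(k+9/2) (k+1)] - rational in k, leading ratio (-1); with t_0 = 3, classification follows.


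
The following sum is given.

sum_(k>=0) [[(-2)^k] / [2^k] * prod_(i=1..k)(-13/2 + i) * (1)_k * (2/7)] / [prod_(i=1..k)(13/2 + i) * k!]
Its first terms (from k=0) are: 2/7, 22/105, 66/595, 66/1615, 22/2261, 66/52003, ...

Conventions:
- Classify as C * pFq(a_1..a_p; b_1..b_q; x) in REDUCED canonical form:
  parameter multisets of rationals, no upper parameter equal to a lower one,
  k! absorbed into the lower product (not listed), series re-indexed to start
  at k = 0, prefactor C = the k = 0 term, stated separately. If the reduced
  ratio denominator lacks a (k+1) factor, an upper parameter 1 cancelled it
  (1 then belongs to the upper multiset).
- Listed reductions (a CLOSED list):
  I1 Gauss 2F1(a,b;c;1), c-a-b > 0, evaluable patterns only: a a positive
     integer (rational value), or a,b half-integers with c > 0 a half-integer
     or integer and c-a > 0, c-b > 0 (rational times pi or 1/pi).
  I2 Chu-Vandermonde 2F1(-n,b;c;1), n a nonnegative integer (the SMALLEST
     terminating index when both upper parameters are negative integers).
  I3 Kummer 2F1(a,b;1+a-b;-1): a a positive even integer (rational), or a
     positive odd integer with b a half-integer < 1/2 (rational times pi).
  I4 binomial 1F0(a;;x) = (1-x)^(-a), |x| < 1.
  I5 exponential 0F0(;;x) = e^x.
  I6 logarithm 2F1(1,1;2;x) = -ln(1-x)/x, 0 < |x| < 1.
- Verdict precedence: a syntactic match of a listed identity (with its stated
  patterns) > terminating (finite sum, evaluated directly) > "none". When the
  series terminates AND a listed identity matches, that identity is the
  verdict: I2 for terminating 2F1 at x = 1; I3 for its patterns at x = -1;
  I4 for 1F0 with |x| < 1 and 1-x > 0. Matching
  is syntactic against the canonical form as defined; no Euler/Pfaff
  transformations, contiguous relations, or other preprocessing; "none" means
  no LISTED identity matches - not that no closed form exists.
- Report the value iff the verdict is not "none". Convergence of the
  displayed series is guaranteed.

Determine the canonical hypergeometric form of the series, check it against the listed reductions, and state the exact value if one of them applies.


The tell: x = (-1) and the lower running product (C = 2/7) is a rising factorial.
Term ratio: r(k) = (-1) * (k-11/2) (k+1) / [(k+15/2) (k+1)] ; factor over Q: parameters, x = (-1), and C = 2/7.

Canonical form: C = 2/7 times 2F1 with upper {-11/2, 1}, lower {15/2}, x = -1. Verdict: Kummer (I3) fires (x = -1; c = 15/2 equals 1+a-b for upper {-11/2, 1}: listed pattern). Sum: (429/2048) * pi.


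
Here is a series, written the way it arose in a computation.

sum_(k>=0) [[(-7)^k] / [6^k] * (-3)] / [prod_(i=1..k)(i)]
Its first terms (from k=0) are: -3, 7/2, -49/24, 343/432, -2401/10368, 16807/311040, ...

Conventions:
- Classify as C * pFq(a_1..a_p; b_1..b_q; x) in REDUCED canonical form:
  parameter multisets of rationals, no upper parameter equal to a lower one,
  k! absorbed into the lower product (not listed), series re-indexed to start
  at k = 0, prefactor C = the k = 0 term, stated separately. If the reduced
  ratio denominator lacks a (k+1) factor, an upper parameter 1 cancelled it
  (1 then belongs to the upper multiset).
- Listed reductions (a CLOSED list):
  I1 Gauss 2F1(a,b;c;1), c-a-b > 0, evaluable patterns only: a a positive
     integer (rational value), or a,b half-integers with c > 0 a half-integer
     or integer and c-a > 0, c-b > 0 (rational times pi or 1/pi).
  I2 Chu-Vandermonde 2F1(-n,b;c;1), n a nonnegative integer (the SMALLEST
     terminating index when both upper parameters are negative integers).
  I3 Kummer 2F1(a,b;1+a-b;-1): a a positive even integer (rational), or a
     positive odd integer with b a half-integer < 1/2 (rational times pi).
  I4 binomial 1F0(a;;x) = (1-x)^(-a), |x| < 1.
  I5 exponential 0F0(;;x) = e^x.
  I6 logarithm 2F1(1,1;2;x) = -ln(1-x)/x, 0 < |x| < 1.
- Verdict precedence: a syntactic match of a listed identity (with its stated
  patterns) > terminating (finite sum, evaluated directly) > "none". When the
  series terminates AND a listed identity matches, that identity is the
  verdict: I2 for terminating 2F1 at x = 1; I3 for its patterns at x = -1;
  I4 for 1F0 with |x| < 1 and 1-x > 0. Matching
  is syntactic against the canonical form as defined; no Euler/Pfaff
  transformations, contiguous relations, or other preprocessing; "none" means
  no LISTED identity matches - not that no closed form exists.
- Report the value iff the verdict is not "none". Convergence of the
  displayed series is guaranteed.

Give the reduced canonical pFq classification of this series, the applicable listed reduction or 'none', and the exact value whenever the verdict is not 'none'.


Canonical form: C = -3 times 0F0 with upper {-}, lower {-}, x = -7/6. Verdict: exponential (I5) matches (the 0F0 exponential series at x = -7/6). Hence: (-3) * e^(-7/6).

The tell: from the first term -3: the two geometric factors (C = -3, x = -7/6) combine into one argument.
Term ratio: r(k) = (-7/6) * 1 / [(k+1)] - rational; roots negated = parameters, x = (-7/6), C = -3.


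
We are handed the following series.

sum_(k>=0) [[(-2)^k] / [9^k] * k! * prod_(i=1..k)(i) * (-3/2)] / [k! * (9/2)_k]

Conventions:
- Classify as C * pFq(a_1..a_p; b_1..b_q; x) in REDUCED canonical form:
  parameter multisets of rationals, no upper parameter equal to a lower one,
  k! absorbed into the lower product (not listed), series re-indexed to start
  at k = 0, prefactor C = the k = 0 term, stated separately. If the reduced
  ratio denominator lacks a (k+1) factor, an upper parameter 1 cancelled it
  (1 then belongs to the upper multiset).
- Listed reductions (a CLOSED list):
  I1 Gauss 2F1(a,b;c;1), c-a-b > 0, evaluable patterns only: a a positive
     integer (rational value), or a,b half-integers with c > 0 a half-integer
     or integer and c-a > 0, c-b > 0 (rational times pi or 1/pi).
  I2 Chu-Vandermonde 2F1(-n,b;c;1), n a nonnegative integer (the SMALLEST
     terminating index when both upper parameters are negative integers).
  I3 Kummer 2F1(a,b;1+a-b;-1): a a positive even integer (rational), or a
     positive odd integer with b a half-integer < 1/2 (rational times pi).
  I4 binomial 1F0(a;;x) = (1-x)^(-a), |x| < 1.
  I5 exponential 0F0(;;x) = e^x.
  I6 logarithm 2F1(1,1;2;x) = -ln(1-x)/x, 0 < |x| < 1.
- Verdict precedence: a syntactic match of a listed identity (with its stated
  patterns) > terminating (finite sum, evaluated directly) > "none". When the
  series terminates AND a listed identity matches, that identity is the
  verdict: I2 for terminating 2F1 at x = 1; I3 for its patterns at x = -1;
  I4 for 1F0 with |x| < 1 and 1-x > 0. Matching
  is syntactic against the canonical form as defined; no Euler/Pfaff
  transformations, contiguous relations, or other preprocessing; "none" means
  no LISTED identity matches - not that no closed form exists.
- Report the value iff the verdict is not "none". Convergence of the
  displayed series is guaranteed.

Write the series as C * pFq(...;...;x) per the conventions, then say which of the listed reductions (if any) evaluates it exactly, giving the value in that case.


Reduced: x = -2/9, 2F1, upper = {1, 1}, lower = {9/2}, C = -3/2. Verdict: none. No listed pattern accepts 2F1(1, 1; 9/2; -2/9).

Key step: t_0 = -3/2 here, and the running product (C = -3/2, x = -2/9) telescopes to a rising factorial.
Consecutive-term ratio: r(k) = (-2/9) * (k+1) (k+1) / [(k+9/2) (k+1)] - poly over poly, x = (-2/9) from leading terms; C = -3/2 at k = 0.


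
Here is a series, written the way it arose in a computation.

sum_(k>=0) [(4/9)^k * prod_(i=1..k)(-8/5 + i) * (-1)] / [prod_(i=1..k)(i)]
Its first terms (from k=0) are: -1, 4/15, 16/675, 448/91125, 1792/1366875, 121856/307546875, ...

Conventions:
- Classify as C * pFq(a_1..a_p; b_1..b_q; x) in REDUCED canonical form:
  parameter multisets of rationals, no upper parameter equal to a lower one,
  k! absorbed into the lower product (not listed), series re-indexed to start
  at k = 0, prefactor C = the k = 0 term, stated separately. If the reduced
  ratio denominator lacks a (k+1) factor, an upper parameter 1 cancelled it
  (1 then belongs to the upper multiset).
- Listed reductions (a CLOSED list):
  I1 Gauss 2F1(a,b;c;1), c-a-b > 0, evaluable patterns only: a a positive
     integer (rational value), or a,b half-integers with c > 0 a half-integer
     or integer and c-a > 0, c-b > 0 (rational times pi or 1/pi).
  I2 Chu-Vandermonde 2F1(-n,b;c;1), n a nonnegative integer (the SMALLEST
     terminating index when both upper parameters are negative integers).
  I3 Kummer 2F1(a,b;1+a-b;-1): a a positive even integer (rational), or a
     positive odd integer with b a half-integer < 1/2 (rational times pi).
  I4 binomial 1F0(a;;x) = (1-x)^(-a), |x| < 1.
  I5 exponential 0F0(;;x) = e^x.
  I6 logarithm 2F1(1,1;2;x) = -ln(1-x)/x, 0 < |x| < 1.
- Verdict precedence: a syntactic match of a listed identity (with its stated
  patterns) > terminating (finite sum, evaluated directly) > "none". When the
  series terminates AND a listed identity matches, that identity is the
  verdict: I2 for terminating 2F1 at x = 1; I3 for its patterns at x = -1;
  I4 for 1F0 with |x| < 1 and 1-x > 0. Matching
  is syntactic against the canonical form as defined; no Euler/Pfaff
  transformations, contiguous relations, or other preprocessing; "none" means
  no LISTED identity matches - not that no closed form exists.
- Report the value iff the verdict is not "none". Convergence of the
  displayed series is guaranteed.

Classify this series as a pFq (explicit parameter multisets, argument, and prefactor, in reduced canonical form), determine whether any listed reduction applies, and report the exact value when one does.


With C = -1: the canonical form is 1F0(-3/5; -; 4/9). Verdict: binomial (I4) matches (the 1F0 binomial series: exponent 3/5, x = 4/9). Value: (-1) * (5/9)^(3/5).

Key observation: t_0 = -1 here, and the running product (prefactor -1) telescopes to a rising factorial.
Consecutive-term ratio: r(k) = (4/9) * (k-3/5) / [(k+1)] - rational; roots negated = parameters, x = (4/9), C = -1.


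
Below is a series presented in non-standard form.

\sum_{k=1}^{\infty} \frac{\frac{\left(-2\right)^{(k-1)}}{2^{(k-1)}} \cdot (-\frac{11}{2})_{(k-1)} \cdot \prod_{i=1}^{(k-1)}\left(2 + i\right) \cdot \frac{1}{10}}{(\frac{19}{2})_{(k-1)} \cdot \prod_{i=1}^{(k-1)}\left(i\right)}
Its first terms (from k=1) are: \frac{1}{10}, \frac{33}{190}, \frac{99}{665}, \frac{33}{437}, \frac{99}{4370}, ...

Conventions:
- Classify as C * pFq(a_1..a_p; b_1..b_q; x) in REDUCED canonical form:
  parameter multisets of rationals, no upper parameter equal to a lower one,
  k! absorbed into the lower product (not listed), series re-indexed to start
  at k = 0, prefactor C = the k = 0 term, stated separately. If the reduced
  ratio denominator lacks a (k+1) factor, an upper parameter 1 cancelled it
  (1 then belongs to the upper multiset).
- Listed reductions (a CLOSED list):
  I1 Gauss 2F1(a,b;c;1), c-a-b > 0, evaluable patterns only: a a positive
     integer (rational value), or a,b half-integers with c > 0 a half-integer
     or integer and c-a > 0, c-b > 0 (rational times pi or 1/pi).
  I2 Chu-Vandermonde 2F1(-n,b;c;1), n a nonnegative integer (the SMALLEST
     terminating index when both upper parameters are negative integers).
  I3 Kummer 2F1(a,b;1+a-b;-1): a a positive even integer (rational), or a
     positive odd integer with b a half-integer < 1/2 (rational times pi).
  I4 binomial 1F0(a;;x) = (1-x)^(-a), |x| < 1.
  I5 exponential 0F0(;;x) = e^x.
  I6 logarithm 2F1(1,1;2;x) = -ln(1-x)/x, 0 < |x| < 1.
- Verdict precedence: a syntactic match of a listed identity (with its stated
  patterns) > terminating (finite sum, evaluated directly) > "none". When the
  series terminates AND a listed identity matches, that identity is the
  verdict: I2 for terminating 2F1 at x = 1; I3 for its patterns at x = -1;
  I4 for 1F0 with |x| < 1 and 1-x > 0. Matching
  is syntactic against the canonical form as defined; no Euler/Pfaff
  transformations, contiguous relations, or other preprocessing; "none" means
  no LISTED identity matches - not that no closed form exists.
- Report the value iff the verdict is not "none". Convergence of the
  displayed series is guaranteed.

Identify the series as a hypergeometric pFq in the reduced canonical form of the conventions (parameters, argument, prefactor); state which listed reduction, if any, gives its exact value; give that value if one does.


Reduced: x = -1, 2F1, upper = {-\frac{11}{2}, 3}, lower = {\frac{19}{2}}, C = \frac{1}{10}. Verdict: the Kummer evaluation I3 applies (x = -1; c = \frac{19}{2} equals 1+a-b for upper {-\frac{11}{2}, 3}: listed pattern). Value: \frac{21879}{131072} \cdot \pi.

Structural cue: t_0 being \frac{1}{10}, the two k-th powers (C = 1/10, x = -1) combine into one argument.
Adjacent-term ratio: r(k) = -1 * (k-\frac{11}{2}) (k+3) / [(k+\frac{19}{2}) (k+1)] ; factor over Q: parameters, x = -1, and C = \frac{1}{10}.


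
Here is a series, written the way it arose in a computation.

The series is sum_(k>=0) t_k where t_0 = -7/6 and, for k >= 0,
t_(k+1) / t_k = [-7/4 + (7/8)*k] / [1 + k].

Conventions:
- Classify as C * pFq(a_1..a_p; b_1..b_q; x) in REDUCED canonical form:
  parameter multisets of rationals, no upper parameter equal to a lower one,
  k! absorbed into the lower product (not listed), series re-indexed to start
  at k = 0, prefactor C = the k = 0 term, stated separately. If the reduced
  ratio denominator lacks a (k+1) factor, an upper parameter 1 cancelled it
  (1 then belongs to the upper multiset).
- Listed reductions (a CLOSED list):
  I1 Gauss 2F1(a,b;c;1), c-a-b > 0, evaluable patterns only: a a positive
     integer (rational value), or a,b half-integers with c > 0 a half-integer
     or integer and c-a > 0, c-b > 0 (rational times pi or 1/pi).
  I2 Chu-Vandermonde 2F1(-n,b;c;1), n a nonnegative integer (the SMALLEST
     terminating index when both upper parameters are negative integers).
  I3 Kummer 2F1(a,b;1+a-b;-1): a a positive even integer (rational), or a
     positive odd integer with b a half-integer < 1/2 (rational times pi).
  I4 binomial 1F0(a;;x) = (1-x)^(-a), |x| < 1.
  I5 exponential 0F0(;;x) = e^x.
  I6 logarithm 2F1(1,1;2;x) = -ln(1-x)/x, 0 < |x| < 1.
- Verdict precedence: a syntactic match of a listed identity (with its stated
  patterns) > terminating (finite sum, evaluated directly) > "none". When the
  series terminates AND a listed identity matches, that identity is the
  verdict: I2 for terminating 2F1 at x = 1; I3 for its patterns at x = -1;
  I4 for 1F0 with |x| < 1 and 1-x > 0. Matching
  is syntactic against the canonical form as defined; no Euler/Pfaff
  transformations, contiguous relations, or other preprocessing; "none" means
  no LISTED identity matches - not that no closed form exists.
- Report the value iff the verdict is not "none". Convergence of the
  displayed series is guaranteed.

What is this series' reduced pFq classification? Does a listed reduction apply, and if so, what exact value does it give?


Prefactor -7/6, argument 7/8: 1F0 with upper {-2} over lower {-}. Verdict (x = 7/8): the binomial series (I4) applies (the 1F0 binomial series: exponent 2, x = 7/8). Hence: -7/384.

Key step: from the first term -7/6: factor the ratio over Q (prefactor -7/6): negated roots = parameters.
Step ratio: r(k) = (7/8) * (k-2) / [(k+1)] - rational in k, leading ratio (7/8); with t_0 = -7/6, classification follows.


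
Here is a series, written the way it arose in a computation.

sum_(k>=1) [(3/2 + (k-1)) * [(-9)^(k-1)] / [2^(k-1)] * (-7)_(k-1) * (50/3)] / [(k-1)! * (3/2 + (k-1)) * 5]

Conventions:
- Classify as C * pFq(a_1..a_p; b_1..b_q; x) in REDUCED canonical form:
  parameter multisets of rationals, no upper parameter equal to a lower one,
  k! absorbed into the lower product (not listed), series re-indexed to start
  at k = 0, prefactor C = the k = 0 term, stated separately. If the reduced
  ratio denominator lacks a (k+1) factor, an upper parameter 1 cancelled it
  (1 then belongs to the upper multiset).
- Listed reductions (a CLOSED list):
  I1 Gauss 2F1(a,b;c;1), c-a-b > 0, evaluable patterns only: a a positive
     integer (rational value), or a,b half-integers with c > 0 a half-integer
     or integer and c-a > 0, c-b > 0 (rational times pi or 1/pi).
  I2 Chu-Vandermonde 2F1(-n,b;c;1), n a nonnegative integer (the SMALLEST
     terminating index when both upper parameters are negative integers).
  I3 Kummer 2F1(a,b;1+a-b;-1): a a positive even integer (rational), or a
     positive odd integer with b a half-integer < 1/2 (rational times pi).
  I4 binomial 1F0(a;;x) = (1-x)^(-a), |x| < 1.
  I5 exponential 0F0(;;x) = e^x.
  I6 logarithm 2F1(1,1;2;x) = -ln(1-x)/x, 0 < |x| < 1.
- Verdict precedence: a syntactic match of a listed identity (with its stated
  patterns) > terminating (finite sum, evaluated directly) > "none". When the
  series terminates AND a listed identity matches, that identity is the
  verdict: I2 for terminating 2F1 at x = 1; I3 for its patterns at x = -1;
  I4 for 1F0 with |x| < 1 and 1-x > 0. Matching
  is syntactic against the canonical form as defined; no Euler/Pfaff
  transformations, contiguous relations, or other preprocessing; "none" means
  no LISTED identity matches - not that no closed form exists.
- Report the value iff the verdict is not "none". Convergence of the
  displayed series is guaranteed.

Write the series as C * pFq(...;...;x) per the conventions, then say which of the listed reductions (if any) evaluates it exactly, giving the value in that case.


The series (x = -9/2) is 1F0: upper {-7}, lower {-}, prefactor 10/3. Verdict: terminating - upper -7 stops the sum at k = 7; the 8 terms are added exactly. Hence: 97435855/192.

Key observation: t_0 being 10/3, striking the common factor k + 3/2 reduces the term (C = 10/3, x = -9/2).
Term ratio: r(k) = (-9/2) * (k-7) / [(k+1)] ; factor over Q: parameters, x = (-9/2), and C = 10/3.
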